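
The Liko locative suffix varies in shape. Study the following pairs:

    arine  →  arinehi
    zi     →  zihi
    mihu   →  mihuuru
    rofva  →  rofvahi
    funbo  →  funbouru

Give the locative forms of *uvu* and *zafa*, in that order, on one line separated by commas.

The alternation tracks the last vowel of the stem — -uru when the last vowel of the stem is a rounded vowel (*mihu*, *funbo*); -hi when the last vowel of the stem is an unrounded vowel (*arine*, *zi*, *rofva*).
*uvu* — last vowel /u/ (a rounded vowel) → -uru → *uvuuru*.
Since the last vowel of *zafa* is /a/ (an unrounded vowel), it takes -hi, giving *zafahi*.

uvuuru, zafahi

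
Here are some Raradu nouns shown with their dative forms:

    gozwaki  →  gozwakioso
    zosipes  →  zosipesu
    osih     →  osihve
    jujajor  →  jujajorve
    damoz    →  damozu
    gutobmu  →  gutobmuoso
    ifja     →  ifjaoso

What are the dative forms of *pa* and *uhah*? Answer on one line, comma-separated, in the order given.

paoso, uhahve

The suffix is conditioned by the final sound: -u when the stem ends in a sibilant (*zosipes*, *damoz*); -ve when the stem ends in a non-sibilant consonant (*osih*, *jujajor*); -oso when the stem ends in a vowel (*gozwaki*, *gutobmu*, *ifja*).
Since the final sound of *pa* is /a/ (a vowel), it takes -oso, giving *paoso*.
*uhah* — final sound /h/ (a non-sibilant consonant) → -ve → *uhahve*.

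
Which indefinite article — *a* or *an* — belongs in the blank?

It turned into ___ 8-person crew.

an

The indefinite article is chosen by the initial *sound* of the following word, not its spelling.
The number *8* is spoken "eight", beginning with /eɪt/ — a vowel sound.
So the article is *an*: It turned into an 8-person crew.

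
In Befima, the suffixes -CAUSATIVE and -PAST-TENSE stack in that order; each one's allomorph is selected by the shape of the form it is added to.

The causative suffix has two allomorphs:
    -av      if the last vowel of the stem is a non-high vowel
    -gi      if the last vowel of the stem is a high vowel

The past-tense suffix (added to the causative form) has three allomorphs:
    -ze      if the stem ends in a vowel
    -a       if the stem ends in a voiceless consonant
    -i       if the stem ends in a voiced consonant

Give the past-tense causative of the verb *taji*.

Since the last vowel of *taji* is /i/ (a high vowel), it takes -gi, giving *tajigi*.
Since the final sound of the causative form *tajigi* is /i/ (a vowel), it takes -ze, giving *tajigize*.

tajigize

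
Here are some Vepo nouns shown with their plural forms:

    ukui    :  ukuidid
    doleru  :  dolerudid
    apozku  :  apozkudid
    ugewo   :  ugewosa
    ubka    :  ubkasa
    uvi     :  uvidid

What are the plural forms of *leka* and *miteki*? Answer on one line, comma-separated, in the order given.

Looking at the last vowel of each stem: -did when the last vowel of the stem is a high vowel (*ukui*, *doleru*, *apozku*, *uvi*); -sa when the last vowel of the stem is a non-high vowel (*ugewo*, *ubka*).
Since the last vowel of *leka* is /a/ (a non-high vowel), it takes -sa, giving *lekasa*.
Since the last vowel of *miteki* is /i/ (a high vowel), it takes -did, giving *mitekidid*.

lekasa, mitekidid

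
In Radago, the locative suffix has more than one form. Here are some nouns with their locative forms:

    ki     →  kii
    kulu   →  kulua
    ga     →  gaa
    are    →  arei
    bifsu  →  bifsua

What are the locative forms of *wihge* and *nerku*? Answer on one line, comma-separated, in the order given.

wihgei, nerkua

The suffix is conditioned by the last vowel: -i when the last vowel of the stem is a front vowel (*ki*, *are*); -a when the last vowel of the stem is a back vowel (*kulu*, *ga*, *bifsu*).
*wihge*: last vowel = /e/, a front vowel → -i → *wihgei*.
*nerku*: last vowel = /u/, a back vowel → -a → *nerkua*.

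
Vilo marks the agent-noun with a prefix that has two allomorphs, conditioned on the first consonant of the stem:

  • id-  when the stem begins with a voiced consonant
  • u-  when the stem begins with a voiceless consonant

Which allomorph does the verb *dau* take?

id-

*dau*: first consonant = /d/, voiced → id-.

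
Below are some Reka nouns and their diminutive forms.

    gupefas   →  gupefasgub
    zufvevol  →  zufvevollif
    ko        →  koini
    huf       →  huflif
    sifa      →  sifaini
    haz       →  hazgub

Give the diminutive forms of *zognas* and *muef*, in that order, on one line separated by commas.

zognasgub, mueflif

The suffix is conditioned by the final sound: -gub when the stem ends in a sibilant (*gupefas*, *haz*); -lif when the stem ends in a non-sibilant consonant (*zufvevol*, *huf*); -ini when the stem ends in a vowel (*ko*, *sifa*).
*zognas*: final sound = /s/, a sibilant → -gub → *zognasgub*.
The final sound of *muef* is /f/, which is a non-sibilant consonant, so the suffix is -lif, giving *mueflif*.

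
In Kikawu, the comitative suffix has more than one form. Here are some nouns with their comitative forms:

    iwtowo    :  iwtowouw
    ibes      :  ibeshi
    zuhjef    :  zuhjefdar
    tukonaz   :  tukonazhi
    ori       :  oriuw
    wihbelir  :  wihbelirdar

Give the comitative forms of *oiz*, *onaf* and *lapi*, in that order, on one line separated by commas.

Looking at the final sound of each stem: -hi when the stem ends in a sibilant (*ibes*, *tukonaz*); -dar when the stem ends in a non-sibilant consonant (*zuhjef*, *wihbelir*); -uw when the stem ends in a vowel (*iwtowo*, *ori*).
*oiz*: final sound = /z/, a sibilant → -hi → *oizhi*.
*onaf*: final sound = /f/, a non-sibilant consonant → -dar → *onafdar*.
*lapi*: final sound = /i/, a vowel → -uw → *lapiuw*.

oizhi, onafdar, lapiuw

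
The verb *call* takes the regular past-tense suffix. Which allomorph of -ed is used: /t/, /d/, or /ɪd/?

The stem *call* ends in a voiced sound other than /d/.
The -ed suffix is realized as /ɪd/ after /t, d/; as /t/ after other voiceless consonants; and as /d/ after other voiced sounds.
So -ed on *call* is pronounced /d/.

/d/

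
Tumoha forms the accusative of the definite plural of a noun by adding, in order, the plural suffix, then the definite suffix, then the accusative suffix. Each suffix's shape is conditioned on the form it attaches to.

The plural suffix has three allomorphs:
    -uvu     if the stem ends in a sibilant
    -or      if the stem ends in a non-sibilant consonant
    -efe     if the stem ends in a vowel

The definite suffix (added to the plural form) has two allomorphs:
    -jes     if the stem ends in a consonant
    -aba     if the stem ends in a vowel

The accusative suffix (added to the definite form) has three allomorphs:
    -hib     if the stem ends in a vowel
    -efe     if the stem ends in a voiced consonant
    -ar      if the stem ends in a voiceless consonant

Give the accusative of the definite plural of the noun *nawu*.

*nawu*: final sound = /u/, a vowel → -efe → *nawuefe*.
Since the final sound of the plural form *nawuefe* is /e/ (a vowel), it takes -aba, giving *nawuefeaba*.
Since the final sound of the definite form *nawuefeaba* is /a/ (a vowel), it takes -hib, giving *nawuefeabahib*.

nawuefeabahib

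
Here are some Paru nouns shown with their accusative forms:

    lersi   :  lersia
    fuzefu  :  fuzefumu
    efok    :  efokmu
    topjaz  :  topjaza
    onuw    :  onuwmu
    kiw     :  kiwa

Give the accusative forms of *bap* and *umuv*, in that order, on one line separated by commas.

bapa, umuvmu

The alternation tracks the last vowel of the stem — -mu when the last vowel of the stem is a rounded vowel (*fuzefu*, *efok*, *onuw*); -a when the last vowel of the stem is an unrounded vowel (*lersi*, *topjaz*, *kiw*).
*bap*: last vowel = /a/, an unrounded vowel → -a → *bapa*.
*umuv*: last vowel = /u/, a rounded vowel → -mu → *umuvmu*.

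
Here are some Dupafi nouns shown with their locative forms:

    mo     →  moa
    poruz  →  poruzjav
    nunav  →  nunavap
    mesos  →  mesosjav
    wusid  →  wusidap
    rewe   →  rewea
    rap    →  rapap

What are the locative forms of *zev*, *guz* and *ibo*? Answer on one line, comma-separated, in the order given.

The suffix is conditioned by the final sound: -jav when the stem ends in a sibilant (*poruz*, *mesos*); -ap when the stem ends in a non-sibilant consonant (*nunav*, *wusid*, *rap*); -a when the stem ends in a vowel (*mo*, *rewe*).
*zev*: final sound = /v/, a non-sibilant consonant → -ap → *zevap*.
Since the final sound of *guz* is /z/ (a sibilant), it takes -jav, giving *guzjav*.
Since the final sound of *ibo* is /o/ (a vowel), it takes -a, giving *iboa*.

zevap, guzjav, iboa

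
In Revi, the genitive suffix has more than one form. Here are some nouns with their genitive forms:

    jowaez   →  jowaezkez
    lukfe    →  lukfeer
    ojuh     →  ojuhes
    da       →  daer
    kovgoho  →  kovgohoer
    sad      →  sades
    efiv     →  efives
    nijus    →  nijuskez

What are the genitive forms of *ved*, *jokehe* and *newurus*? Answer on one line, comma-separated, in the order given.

The alternation tracks the final sound of the stem — -kez when the stem ends in a sibilant (*jowaez*, *nijus*); -es when the stem ends in a non-sibilant consonant (*ojuh*, *sad*, *efiv*); -er when the stem ends in a vowel (*lukfe*, *da*, *kovgoho*).
*ved* — final sound /d/ (a non-sibilant consonant) → -es → *vedes*.
*jokehe*: final sound = /e/, a vowel → -er → *jokeheer*.
Since the final sound of *newurus* is /s/ (a sibilant), it takes -kez, giving *newuruskez*.

vedes, jokeheer, newuruskez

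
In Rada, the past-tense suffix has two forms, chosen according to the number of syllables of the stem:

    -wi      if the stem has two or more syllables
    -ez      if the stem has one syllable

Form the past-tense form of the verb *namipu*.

*namipu* has 3 syllables, so the suffix is -wi, giving *namipuwi*.

namipuwi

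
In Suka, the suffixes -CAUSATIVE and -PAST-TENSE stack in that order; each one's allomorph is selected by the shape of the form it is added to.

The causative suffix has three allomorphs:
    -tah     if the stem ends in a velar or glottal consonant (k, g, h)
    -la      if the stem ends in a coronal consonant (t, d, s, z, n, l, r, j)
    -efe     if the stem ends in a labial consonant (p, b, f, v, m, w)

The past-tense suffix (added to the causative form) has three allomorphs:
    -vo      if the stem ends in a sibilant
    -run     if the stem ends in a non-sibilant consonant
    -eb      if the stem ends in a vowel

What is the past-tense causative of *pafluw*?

*pafluw* — final consonant /w/ (labial) → -efe → *pafluwefe*.
The causative form *pafluwefe*: final sound = /e/, a vowel → -eb → *pafluwefeeb*.

pafluwefeeb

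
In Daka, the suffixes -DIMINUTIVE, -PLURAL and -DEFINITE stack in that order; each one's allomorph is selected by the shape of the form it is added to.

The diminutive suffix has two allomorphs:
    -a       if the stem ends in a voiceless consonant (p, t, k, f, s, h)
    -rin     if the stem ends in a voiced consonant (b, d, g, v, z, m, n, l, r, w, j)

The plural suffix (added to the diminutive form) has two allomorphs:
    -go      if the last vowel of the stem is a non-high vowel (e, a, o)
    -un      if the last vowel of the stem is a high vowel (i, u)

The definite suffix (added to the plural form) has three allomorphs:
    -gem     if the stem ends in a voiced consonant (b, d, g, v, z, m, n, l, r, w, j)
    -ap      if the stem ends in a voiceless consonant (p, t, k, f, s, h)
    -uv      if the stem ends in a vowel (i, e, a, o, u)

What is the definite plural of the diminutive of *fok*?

*fok* — final consonant /k/ (voiceless) → -a → *foka*.
Since the last vowel of the diminutive form *foka* is /a/ (a non-high vowel), it takes -go, giving *fokago*.
The plural form *fokago*: final sound = /o/, a vowel → -uv → *fokagouv*.

fokagouv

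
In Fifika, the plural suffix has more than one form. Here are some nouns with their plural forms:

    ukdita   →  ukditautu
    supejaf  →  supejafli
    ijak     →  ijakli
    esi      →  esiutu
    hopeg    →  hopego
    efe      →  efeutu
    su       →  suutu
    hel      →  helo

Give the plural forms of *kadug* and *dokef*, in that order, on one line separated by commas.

The alternation tracks the final sound of the stem — -li when the stem ends in a voiceless consonant (*supejaf*, *ijak*); -o when the stem ends in a voiced consonant (*hopeg*, *hel*); -utu when the stem ends in a vowel (*ukdita*, *esi*, *efe*, *su*).
*kadug* — final sound /g/ (a voiced consonant) → -o → *kadugo*.
*dokef* — final sound /f/ (a voiceless consonant) → -li → *dokefli*.

kadugo, dokefli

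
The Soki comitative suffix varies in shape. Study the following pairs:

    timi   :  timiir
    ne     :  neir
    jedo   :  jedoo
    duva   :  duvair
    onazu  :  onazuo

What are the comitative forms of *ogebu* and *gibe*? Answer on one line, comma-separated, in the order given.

ogebuo, gibeir

Looking at the last vowel of each stem: -o when the last vowel of the stem is a rounded vowel (*jedo*, *onazu*); -ir when the last vowel of the stem is an unrounded vowel (*timi*, *ne*, *duva*).
*ogebu*: last vowel = /u/, a rounded vowel → -o → *ogebuo*.
The last vowel of *gibe* is /e/, which is an unrounded vowel, so the suffix is -ir, giving *gibeir*.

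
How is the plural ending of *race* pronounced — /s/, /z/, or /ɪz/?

/ɪz/

The stem *race* ends in a sibilant (/s, z, ʃ, ʒ, tʃ, dʒ/).
The plural suffix surfaces as /ɪz/ after sibilants, /s/ after other voiceless consonants, and /z/ after other voiced sounds.
So the plural -s on *race* is pronounced /ɪz/.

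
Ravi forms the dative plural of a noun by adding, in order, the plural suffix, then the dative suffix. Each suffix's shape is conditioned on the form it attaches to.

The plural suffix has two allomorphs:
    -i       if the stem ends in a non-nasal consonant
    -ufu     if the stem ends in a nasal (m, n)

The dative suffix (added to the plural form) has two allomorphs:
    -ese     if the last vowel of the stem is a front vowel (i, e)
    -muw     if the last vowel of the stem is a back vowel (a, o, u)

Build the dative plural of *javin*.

The final consonant of *javin* is /n/, which is a nasal, so the plural suffix is -ufu, giving *javinufu*.
The last vowel of the plural form *javinufu* is /u/, which is a back vowel, so the dative suffix is -muw, giving *javinufumuw*.

javinufumuw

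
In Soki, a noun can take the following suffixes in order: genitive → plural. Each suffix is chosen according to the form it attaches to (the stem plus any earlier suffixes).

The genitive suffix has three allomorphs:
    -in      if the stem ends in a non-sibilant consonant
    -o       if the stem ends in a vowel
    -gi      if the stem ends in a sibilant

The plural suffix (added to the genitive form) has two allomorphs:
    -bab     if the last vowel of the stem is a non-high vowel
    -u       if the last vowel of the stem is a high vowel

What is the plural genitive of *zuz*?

*zuz* — final sound /z/ (a sibilant) → -gi → *zuzgi*.
Since the last vowel of the genitive form *zuzgi* is /i/ (a high vowel), it takes -u, giving *zuzgiu*.

zuzgiu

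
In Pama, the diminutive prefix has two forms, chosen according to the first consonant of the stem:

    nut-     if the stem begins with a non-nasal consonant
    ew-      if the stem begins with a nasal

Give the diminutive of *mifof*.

*mifof*: first consonant = /m/, a nasal → ew- → *ewmifof*.

ewmifof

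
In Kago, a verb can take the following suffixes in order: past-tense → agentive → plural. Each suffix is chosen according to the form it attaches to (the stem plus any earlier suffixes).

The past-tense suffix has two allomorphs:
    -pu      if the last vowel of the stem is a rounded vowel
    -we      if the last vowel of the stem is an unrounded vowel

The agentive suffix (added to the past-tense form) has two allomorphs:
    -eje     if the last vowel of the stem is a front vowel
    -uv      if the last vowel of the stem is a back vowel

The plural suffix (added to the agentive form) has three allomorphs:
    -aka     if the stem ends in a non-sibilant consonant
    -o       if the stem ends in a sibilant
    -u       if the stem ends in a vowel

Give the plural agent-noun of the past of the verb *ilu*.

The last vowel of *ilu* is /u/, which is a rounded vowel, so the past-tense suffix is -pu, giving *ilupu*.
The past-tense form *ilupu* — last vowel /u/ (a back vowel) → -uv → *ilupuuv*.
The agentive form *ilupuuv*: final sound = /v/, a non-sibilant consonant → -aka → *ilupuuvaka*.

ilupuuvaka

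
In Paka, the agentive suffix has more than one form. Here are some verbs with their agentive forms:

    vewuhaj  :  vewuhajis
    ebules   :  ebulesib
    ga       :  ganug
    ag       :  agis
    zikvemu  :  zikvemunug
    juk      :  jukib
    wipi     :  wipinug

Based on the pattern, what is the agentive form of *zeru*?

zerunug

Looking at the final sound of each stem: -ib when the stem ends in a voiceless consonant (*ebules*, *juk*); -is when the stem ends in a voiced consonant (*vewuhaj*, *ag*); -nug when the stem ends in a vowel (*ga*, *zikvemu*, *wipi*).
The final sound of *zeru* is /u/, which is a vowel, so the suffix is -nug, giving *zerunug*.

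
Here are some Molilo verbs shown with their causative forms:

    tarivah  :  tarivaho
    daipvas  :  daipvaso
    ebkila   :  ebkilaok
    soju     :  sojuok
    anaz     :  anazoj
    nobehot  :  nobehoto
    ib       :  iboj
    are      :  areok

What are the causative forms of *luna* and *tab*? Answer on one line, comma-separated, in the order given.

lunaok, taboj

Looking at the final sound of each stem: -o when the stem ends in a voiceless consonant (*tarivah*, *daipvas*, *nobehot*); -oj when the stem ends in a voiced consonant (*anaz*, *ib*); -ok when the stem ends in a vowel (*ebkila*, *soju*, *are*).
*luna*: final sound = /a/, a vowel → -ok → *lunaok*.
Since the final sound of *tab* is /b/ (a voiced consonant), it takes -oj, giving *taboj*.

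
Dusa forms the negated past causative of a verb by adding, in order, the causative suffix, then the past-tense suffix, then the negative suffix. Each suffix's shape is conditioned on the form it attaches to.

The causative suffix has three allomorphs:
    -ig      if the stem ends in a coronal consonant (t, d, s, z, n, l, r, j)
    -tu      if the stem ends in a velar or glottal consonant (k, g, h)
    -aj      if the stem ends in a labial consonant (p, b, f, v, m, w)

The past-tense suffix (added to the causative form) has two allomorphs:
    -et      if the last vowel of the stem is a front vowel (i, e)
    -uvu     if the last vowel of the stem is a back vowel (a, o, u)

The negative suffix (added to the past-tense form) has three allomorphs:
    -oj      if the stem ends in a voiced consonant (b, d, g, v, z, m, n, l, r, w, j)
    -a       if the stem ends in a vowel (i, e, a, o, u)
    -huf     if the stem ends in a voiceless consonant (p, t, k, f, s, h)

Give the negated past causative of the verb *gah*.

Since the final consonant of *gah* is /h/ (velar/glottal), it takes -tu, giving *gahtu*.
The causative form *gahtu*: last vowel = /u/, a back vowel → -uvu → *gahtuuvu*.
The past-tense form *gahtuuvu*: final sound = /u/, a vowel → -a → *gahtuuvua*.

gahtuuvua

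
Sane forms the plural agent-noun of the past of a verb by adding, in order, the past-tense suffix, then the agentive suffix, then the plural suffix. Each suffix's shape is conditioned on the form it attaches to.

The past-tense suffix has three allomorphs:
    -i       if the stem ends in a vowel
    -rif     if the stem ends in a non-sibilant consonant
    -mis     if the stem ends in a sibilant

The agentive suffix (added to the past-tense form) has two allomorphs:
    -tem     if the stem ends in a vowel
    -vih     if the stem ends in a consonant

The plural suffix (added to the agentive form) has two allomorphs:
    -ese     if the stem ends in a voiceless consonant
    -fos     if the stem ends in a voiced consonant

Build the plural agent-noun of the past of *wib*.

wibrifvihese

*wib*: final sound = /b/, a non-sibilant consonant → -rif → *wibrif*.
The final sound of the past-tense form *wibrif* is /f/, which is a consonant, so the agentive suffix is -vih, giving *wibrifvih*.
The final consonant of the agentive form *wibrifvih* is /h/, which is voiceless, so the plural suffix is -ese, giving *wibrifvihese*.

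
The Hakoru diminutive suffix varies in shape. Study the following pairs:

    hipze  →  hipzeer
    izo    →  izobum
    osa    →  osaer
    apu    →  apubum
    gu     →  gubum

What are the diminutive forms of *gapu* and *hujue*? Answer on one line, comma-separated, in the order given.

The alternation tracks the last vowel of the stem — -bum when the last vowel of the stem is a rounded vowel (*izo*, *apu*, *gu*); -er when the last vowel of the stem is an unrounded vowel (*hipze*, *osa*).
Since the last vowel of *gapu* is /u/ (a rounded vowel), it takes -bum, giving *gapubum*.
The last vowel of *hujue* is /e/, which is an unrounded vowel, so the suffix is -er, giving *hujueer*.

gapubum, hujueer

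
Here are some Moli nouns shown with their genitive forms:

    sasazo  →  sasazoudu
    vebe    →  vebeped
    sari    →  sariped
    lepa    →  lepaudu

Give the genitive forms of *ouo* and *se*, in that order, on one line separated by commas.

ououdu, seped

The pattern is front/back vowel harmony: -ped when the last vowel of the stem is a front vowel (*vebe*, *sari*); -udu when the last vowel of the stem is a back vowel (*sasazo*, *lepa*).
*ouo*: last vowel = /o/, a back vowel → -udu → *ououdu*.
Since the last vowel of *se* is /e/ (a front vowel), it takes -ped, giving *seped*.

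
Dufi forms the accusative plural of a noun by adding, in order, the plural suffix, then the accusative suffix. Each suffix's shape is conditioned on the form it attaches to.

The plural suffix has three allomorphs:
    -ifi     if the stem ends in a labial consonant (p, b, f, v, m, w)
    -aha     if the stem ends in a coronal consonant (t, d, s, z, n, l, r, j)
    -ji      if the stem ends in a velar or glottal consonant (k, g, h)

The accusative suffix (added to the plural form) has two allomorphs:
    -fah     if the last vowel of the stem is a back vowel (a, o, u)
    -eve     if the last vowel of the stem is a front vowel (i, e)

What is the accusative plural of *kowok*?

*kowok*: final consonant = /k/, velar/glottal → -ji → *kowokji*.
The plural form *kowokji* — last vowel /i/ (a front vowel) → -eve → *kowokjieve*.

kowokjieve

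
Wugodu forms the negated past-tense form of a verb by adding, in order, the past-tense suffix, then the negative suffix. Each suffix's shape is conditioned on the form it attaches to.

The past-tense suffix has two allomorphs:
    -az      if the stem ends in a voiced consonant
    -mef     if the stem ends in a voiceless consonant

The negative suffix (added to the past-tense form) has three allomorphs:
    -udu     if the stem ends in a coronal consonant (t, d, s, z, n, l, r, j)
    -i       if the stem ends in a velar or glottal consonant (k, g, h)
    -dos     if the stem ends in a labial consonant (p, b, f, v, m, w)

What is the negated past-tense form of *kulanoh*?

kulanohmefdos

*kulanoh* — final consonant /h/ (voiceless) → -mef → *kulanohmef*.
The final consonant of the past-tense form *kulanohmef* is /f/, which is labial, so the negative suffix is -dos, giving *kulanohmefdos*.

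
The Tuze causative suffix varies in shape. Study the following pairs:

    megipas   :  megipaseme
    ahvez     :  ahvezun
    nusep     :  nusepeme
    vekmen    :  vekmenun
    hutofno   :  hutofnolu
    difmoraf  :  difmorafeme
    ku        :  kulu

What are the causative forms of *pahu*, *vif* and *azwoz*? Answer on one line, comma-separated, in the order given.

pahulu, vifeme, azwozun

The pattern is voicing of the final sound: -eme when the stem ends in a voiceless consonant (*megipas*, *nusep*, *difmoraf*); -un when the stem ends in a voiced consonant (*ahvez*, *vekmen*); -lu when the stem ends in a vowel (*hutofno*, *ku*).
Since the final sound of *pahu* is /u/ (a vowel), it takes -lu, giving *pahulu*.
*vif* — final sound /f/ (a voiceless consonant) → -eme → *vifeme*.
Since the final sound of *azwoz* is /z/ (a voiced consonant), it takes -un, giving *azwozun*.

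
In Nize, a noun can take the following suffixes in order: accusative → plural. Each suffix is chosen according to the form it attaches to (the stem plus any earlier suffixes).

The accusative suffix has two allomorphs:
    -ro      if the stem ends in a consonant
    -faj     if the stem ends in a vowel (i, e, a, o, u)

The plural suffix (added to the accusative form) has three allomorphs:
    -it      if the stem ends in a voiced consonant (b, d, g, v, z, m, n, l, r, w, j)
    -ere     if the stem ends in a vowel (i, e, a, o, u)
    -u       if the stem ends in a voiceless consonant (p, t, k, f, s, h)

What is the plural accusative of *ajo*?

*ajo* — final sound /o/ (a vowel) → -faj → *ajofaj*.
The final sound of the accusative form *ajofaj* is /j/, which is a voiced consonant, so the plural suffix is -it, giving *ajofajit*.

ajofajit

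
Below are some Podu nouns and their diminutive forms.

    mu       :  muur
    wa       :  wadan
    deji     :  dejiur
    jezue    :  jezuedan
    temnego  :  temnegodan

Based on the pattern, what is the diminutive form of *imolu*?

The pattern is height harmony: -ur when the last vowel of the stem is a high vowel (*mu*, *deji*); -dan when the last vowel of the stem is a non-high vowel (*wa*, *jezue*, *temnego*).
The last vowel of *imolu* is /u/, which is a high vowel, so the suffix is -ur, giving *imoluur*.

imoluur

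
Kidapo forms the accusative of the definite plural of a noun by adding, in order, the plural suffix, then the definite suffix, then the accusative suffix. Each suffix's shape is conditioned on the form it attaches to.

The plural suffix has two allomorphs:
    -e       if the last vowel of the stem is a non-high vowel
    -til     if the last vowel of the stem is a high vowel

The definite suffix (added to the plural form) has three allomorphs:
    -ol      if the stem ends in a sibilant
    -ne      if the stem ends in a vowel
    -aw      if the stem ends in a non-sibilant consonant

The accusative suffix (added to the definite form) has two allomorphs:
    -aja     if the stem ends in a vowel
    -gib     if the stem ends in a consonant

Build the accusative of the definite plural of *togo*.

Since the last vowel of *togo* is /o/ (a non-high vowel), it takes -e, giving *togoe*.
Since the final sound of the plural form *togoe* is /e/ (a vowel), it takes -ne, giving *togoene*.
Since the final sound of the definite form *togoene* is /e/ (a vowel), it takes -aja, giving *togoeneaja*.

togoeneaja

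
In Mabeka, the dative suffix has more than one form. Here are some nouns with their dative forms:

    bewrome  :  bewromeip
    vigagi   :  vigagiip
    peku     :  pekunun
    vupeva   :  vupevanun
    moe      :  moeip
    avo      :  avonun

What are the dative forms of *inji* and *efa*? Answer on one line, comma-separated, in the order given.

injiip, efanun

The suffix is conditioned by the last vowel: -ip when the last vowel of the stem is a front vowel (*bewrome*, *vigagi*, *moe*); -nun when the last vowel of the stem is a back vowel (*peku*, *vupeva*, *avo*).
The last vowel of *inji* is /i/, which is a front vowel, so the suffix is -ip, giving *injiip*.
*efa*: last vowel = /a/, a back vowel → -nun → *efanun*.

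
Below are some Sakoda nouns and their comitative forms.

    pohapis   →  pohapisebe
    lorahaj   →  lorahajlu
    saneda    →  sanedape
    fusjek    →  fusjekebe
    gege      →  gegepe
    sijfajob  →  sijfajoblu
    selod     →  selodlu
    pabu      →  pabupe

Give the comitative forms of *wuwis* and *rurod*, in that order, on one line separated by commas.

The suffix is conditioned by the final sound: -ebe when the stem ends in a voiceless consonant (*pohapis*, *fusjek*); -lu when the stem ends in a voiced consonant (*lorahaj*, *sijfajob*, *selod*); -pe when the stem ends in a vowel (*saneda*, *gege*, *pabu*).
*wuwis*: final sound = /s/, a voiceless consonant → -ebe → *wuwisebe*.
*rurod*: final sound = /d/, a voiced consonant → -lu → *rurodlu*.

wuwisebe, rurodlu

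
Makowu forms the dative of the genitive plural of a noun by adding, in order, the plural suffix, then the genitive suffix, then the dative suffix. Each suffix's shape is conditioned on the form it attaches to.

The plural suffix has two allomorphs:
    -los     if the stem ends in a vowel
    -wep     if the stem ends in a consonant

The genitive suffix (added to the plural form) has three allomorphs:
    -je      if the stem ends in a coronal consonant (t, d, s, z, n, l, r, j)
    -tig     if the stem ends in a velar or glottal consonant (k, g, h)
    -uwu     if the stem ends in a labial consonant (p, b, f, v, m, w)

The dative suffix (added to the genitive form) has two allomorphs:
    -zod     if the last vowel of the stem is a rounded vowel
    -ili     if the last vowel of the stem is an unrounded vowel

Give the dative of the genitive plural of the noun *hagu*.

The final sound of *hagu* is /u/, which is a vowel, so the plural suffix is -los, giving *hagulos*.
The plural form *hagulos* — final consonant /s/ (coronal) → -je → *hagulosje*.
The last vowel of the genitive form *hagulosje* is /e/, which is an unrounded vowel, so the dative suffix is -ili, giving *hagulosjeili*.

hagulosjeili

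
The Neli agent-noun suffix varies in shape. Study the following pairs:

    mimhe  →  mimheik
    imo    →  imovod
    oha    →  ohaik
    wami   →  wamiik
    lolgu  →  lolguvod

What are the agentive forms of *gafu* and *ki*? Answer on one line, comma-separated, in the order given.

gafuvod, kiik

Looking at the last vowel of each stem: -vod when the last vowel of the stem is a rounded vowel (*imo*, *lolgu*); -ik when the last vowel of the stem is an unrounded vowel (*mimhe*, *oha*, *wami*).
Since the last vowel of *gafu* is /u/ (a rounded vowel), it takes -vod, giving *gafuvod*.
*ki*: last vowel = /i/, an unrounded vowel → -ik → *kiik*.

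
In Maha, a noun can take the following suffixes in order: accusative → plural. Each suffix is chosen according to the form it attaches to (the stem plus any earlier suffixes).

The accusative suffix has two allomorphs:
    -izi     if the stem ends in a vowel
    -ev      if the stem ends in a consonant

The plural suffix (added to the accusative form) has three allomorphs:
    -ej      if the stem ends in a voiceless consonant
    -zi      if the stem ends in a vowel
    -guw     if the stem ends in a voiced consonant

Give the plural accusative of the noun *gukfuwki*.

*gukfuwki* — final sound /i/ (a vowel) → -izi → *gukfuwkiizi*.
The accusative form *gukfuwkiizi*: final sound = /i/, a vowel → -zi → *gukfuwkiizizi*.

gukfuwkiizizi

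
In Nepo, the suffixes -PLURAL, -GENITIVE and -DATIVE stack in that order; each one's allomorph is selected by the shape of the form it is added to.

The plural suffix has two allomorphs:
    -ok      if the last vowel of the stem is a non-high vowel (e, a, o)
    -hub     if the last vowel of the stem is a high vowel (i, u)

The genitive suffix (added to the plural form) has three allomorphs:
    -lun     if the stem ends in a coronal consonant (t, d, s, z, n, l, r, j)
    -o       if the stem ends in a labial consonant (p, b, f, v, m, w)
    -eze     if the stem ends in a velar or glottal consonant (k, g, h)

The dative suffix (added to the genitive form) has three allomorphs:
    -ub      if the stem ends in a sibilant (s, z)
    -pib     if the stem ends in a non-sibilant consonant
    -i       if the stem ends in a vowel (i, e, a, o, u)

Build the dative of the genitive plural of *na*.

*na*: last vowel = /a/, a non-high vowel → -ok → *naok*.
The final consonant of the plural form *naok* is /k/, which is velar/glottal, so the genitive suffix is -eze, giving *naokeze*.
Since the final sound of the genitive form *naokeze* is /e/ (a vowel), it takes -i, giving *naokezei*.

naokezei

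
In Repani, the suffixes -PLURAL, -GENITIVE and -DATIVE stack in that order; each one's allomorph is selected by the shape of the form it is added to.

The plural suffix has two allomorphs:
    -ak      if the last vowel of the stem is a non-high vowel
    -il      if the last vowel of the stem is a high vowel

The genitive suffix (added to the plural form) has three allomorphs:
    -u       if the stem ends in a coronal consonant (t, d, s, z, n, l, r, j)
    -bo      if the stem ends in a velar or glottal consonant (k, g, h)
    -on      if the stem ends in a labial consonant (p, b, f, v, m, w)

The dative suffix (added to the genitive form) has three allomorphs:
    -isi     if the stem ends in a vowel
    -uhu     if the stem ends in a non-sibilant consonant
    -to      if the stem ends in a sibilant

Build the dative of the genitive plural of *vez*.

vezakboisi

The last vowel of *vez* is /e/, which is a non-high vowel, so the plural suffix is -ak, giving *vezak*.
The plural form *vezak*: final consonant = /k/, velar/glottal → -bo → *vezakbo*.
The final sound of the genitive form *vezakbo* is /o/, which is a vowel, so the dative suffix is -isi, giving *vezakboisi*.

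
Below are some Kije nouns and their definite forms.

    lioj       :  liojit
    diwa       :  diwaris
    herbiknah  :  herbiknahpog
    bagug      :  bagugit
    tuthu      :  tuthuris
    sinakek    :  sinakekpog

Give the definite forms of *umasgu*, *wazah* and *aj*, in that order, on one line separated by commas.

umasguris, wazahpog, ajit

The alternation tracks the final sound of the stem — -pog when the stem ends in a voiceless consonant (*herbiknah*, *sinakek*); -it when the stem ends in a voiced consonant (*lioj*, *bagug*); -ris when the stem ends in a vowel (*diwa*, *tuthu*).
*umasgu*: final sound = /u/, a vowel → -ris → *umasguris*.
Since the final sound of *wazah* is /h/ (a voiceless consonant), it takes -pog, giving *wazahpog*.
*aj*: final sound = /j/, a voiced consonant → -it → *ajit*.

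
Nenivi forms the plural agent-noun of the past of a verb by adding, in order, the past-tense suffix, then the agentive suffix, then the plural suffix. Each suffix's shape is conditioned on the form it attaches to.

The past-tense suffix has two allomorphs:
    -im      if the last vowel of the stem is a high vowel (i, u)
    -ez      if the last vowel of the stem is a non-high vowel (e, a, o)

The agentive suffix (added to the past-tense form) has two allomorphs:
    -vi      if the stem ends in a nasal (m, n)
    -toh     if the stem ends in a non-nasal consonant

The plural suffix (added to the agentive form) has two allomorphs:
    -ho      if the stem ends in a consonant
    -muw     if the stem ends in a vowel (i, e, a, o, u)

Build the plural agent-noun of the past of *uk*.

ukimvimuw

*uk* — last vowel /u/ (a high vowel) → -im → *ukim*.
The past-tense form *ukim* — final consonant /m/ (a nasal) → -vi → *ukimvi*.
Since the final sound of the agentive form *ukimvi* is /i/ (a vowel), it takes -muw, giving *ukimvimuw*.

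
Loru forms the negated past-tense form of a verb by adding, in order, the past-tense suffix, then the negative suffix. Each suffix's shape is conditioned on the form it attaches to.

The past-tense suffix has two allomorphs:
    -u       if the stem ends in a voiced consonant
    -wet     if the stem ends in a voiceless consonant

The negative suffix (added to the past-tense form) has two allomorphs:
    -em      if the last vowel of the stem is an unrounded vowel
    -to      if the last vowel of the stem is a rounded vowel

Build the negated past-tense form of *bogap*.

The final consonant of *bogap* is /p/, which is voiceless, so the past-tense suffix is -wet, giving *bogapwet*.
The past-tense form *bogapwet* — last vowel /e/ (an unrounded vowel) → -em → *bogapwetem*.

bogapwetem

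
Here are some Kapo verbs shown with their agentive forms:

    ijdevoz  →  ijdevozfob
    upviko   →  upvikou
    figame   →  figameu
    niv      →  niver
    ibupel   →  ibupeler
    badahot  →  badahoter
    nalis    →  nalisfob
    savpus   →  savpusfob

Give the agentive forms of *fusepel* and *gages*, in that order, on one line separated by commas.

fusepeler, gagesfob

Looking at the final sound of each stem: -fob when the stem ends in a sibilant (*ijdevoz*, *nalis*, *savpus*); -er when the stem ends in a non-sibilant consonant (*niv*, *ibupel*, *badahot*); -u when the stem ends in a vowel (*upviko*, *figame*).
*fusepel*: final sound = /l/, a non-sibilant consonant → -er → *fusepeler*.
*gages*: final sound = /s/, a sibilant → -fob → *gagesfob*.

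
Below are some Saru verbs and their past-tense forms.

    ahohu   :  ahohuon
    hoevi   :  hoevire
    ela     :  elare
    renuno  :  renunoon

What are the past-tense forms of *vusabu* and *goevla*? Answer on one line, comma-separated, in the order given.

The alternation tracks the last vowel of the stem — -on when the last vowel of the stem is a rounded vowel (*ahohu*, *renuno*); -re when the last vowel of the stem is an unrounded vowel (*hoevi*, *ela*).
*vusabu*: last vowel = /u/, a rounded vowel → -on → *vusabuon*.
*goevla*: last vowel = /a/, an unrounded vowel → -re → *goevlare*.

vusabuon, goevlare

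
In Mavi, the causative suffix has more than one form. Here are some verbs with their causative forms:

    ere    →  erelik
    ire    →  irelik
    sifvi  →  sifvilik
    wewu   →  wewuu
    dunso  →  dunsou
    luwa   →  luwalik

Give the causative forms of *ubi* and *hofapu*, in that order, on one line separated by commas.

Looking at the last vowel of each stem: -u when the last vowel of the stem is a rounded vowel (*wewu*, *dunso*); -lik when the last vowel of the stem is an unrounded vowel (*ere*, *ire*, *sifvi*, *luwa*).
*ubi* — last vowel /i/ (an unrounded vowel) → -lik → *ubilik*.
Since the last vowel of *hofapu* is /u/ (a rounded vowel), it takes -u, giving *hofapuu*.

ubilik, hofapuu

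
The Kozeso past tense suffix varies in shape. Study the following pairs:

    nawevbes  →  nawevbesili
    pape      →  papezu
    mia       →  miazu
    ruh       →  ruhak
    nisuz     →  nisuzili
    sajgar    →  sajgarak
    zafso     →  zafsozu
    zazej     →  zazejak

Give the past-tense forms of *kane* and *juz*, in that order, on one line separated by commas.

The pattern is sibilance of the final sound: -ili when the stem ends in a sibilant (*nawevbes*, *nisuz*); -ak when the stem ends in a non-sibilant consonant (*ruh*, *sajgar*, *zazej*); -zu when the stem ends in a vowel (*pape*, *mia*, *zafso*).
*kane*: final sound = /e/, a vowel → -zu → *kanezu*.
*juz* — final sound /z/ (a sibilant) → -ili → *juzili*.

kanezu, juzili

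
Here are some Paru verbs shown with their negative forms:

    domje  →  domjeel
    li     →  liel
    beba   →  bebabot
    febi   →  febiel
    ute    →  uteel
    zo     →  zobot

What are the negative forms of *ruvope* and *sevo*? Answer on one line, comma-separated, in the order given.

ruvopeel, sevobot

The alternation tracks the last vowel of the stem — -el when the last vowel of the stem is a front vowel (*domje*, *li*, *febi*, *ute*); -bot when the last vowel of the stem is a back vowel (*beba*, *zo*).
Since the last vowel of *ruvope* is /e/ (a front vowel), it takes -el, giving *ruvopeel*.
Since the last vowel of *sevo* is /o/ (a back vowel), it takes -bot, giving *sevobot*.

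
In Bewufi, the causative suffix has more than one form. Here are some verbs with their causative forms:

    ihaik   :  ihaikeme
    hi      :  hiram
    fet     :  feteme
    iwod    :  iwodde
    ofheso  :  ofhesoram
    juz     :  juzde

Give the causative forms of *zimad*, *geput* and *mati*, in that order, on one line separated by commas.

zimadde, geputeme, matiram

Looking at the final sound of each stem: -eme when the stem ends in a voiceless consonant (*ihaik*, *fet*); -de when the stem ends in a voiced consonant (*iwod*, *juz*); -ram when the stem ends in a vowel (*hi*, *ofheso*).
*zimad* — final sound /d/ (a voiced consonant) → -de → *zimadde*.
Since the final sound of *geput* is /t/ (a voiceless consonant), it takes -eme, giving *geputeme*.
The final sound of *mati* is /i/, which is a vowel, so the suffix is -ram, giving *matiram*.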